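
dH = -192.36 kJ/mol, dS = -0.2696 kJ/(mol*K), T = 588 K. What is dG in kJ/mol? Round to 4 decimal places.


Gibbs: dG = dH - T*dS (consistent units, dS already in kJ/(mol*K)).
T*dS = 588 * -0.2696 = -158.5248
dG = -192.36 - (-158.5248)
dG = -33.8352 kJ/mol, rounded to 4 dp:

-33.8352 kJ/mol


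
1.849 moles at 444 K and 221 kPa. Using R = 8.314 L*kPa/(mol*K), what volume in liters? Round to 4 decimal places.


PV = nRT, solve for V = nRT / P.
nRT = 1.849 * 8.314 * 444 = 6825.4282
V = 6825.4282 / 221
V = 30.8842905 L, rounded to 4 dp:

30.8843 L


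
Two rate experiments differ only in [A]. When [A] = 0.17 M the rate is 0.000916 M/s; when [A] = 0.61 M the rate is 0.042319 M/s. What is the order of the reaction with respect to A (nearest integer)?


Rate is proportional to [A]^n, so rate2/rate1 = ([A]2/[A]1)^n. Take logs to solve for n.
rate2/rate1 = 0.042319 / 0.000916 = 46.1998
[A]2/[A]1 = 0.61 / 0.17 = 3.5882
n = ln(46.1998) / ln(3.5882) = 3.0
Nearest integer order:

3


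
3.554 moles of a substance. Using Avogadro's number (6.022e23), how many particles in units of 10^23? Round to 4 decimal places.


N = n * NA, then divide by 1e23 for the requested units.
N / 1e23 = n * 6.022
N / 1e23 = 3.554 * 6.022
N / 1e23 = 21.402188, rounded to 4 dp:

21.4022


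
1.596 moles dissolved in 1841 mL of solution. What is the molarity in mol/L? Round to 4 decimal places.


Convert volume to liters: V_L = V_mL / 1000.
V_L = 1841 / 1000 = 1.841 L
M = n / V_L = 1.596 / 1.841
M = 0.86692015 mol/L, rounded to 4 dp:

0.8669 mol/L


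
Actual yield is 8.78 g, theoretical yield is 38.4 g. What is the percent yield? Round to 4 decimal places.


% yield = 100 * actual / theoretical
% yield = 100 * 8.78 / 38.4
% yield = 22.86458333 %, rounded to 4 dp:

22.8646 %


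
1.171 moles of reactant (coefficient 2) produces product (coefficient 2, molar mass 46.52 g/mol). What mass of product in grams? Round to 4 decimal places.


Use the coefficient ratio to convert reactant moles to product moles, then multiply by the product's molar mass.
moles_P = moles_R * (coeff_P / coeff_R) = 1.171 * (2/2) = 1.171
mass_P = moles_P * M_P = 1.171 * 46.52
mass_P = 54.47492 g, rounded to 4 dp:

54.4749 g


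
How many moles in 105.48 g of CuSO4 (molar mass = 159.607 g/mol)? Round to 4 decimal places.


n = mass / M
n = 105.48 / 159.607
n = 0.66087327 mol, rounded to 4 dp:

0.6609 mol


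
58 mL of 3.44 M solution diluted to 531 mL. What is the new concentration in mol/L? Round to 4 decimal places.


Dilution: M1*V1 = M2*V2, solve for M2.
M2 = M1*V1 / V2
M2 = 3.44 * 58 / 531
M2 = 199.52 / 531
M2 = 0.37574388 mol/L, rounded to 4 dp:

0.3757 mol/L


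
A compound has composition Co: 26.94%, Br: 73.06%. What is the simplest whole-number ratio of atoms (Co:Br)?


Assume 100 g of compound, divide each mass% by atomic mass to get moles, then normalize by the smallest to get a raw atom ratio.
Moles per 100 g: Co: 26.94/58.933 = 0.4571, Br: 73.06/79.904 = 0.9143
Raw ratio (divide by min = 0.4571): Co: 1.0, Br: 2.0
Multiply by 1 to clear fractions: Co: 1.0 ~= 1, Br: 2.0 ~= 2
Reduce by GCD to get the simplest whole-number ratio:

1:2


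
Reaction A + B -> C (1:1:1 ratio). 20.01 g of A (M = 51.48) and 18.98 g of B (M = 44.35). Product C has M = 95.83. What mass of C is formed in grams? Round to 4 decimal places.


Find moles of each reactant; the smaller value is the limiting reagent in a 1:1:1 reaction, so moles_C equals moles of the limiter.
n_A = mass_A / M_A = 20.01 / 51.48 = 0.388695 mol
n_B = mass_B / M_B = 18.98 / 44.35 = 0.427959 mol
Limiting reagent: A (smaller), n_limiting = 0.388695 mol
mass_C = n_limiting * M_C = 0.388695 * 95.83
mass_C = 37.24864185 g, rounded to 4 dp:

37.2486 g


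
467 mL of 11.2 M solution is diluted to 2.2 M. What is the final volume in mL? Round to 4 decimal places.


Dilution: M1*V1 = M2*V2, solve for V2.
V2 = M1*V1 / M2
V2 = 11.2 * 467 / 2.2
V2 = 5230.4 / 2.2
V2 = 2377.45454545 mL, rounded to 4 dp:

2377.4545 mL


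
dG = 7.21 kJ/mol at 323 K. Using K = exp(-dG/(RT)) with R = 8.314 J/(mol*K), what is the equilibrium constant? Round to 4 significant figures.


dG is in kJ/mol; multiply by 1000 to match R in J/(mol*K).
RT = 8.314 * 323 = 2685.422 J/mol
exponent = -dG*1000 / (RT) = -(7.21*1000) / 2685.422 = -2.68486666
K = exp(-2.68486666)
K = 0.068230291, rounded to 4 significant figures:

0.06823


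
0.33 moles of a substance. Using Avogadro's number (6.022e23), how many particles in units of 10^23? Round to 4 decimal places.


N = n * NA, then divide by 1e23 for the requested units.
N / 1e23 = n * 6.022
N / 1e23 = 0.33 * 6.022
N / 1e23 = 1.98726, rounded to 4 dp:

1.9873


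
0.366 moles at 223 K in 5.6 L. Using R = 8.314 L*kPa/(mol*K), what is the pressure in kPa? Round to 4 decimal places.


PV = nRT, solve for P = nRT / V.
nRT = 0.366 * 8.314 * 223 = 678.5721
P = 678.5721 / 5.6
P = 121.17358929 kPa, rounded to 4 dp:

121.1736 kPa


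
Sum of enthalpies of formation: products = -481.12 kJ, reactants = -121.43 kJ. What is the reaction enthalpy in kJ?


dH_rxn = sum(dH_f products) - sum(dH_f reactants)
dH_rxn = -481.12 - (-121.43)
dH_rxn = -359.69 kJ:

-359.69 kJ


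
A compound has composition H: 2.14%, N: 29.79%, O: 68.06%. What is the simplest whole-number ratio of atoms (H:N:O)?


Assume 100 g of compound, divide each mass% by atomic mass to get moles, then normalize by the smallest to get a raw atom ratio.
Moles per 100 g: H: 2.14/1.008 = 2.123, N: 29.79/14.007 = 2.1268, O: 68.06/15.999 = 4.254
Raw ratio (divide by min = 2.123): H: 1.0, N: 1.002, O: 2.004
Multiply by 1 to clear fractions: H: 1.0 ~= 1, N: 1.002 ~= 1, O: 2.004 ~= 2
Reduce by GCD to get the simplest whole-number ratio:

1:1:2


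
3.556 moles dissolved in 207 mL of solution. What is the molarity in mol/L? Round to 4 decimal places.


Convert volume to liters: V_L = V_mL / 1000.
V_L = 207 / 1000 = 0.207 L
M = n / V_L = 3.556 / 0.207
M = 17.17874396 mol/L, rounded to 4 dp:

17.1787 mol/L


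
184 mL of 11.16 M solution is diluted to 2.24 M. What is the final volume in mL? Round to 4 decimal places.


Dilution: M1*V1 = M2*V2, solve for V2.
V2 = M1*V1 / M2
V2 = 11.16 * 184 / 2.24
V2 = 2053.44 / 2.24
V2 = 916.71428571 mL, rounded to 4 dp:

916.7143 mL


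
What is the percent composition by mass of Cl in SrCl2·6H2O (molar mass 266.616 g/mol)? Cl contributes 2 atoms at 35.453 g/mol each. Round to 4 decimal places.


pct = 100 * (n_elem * M_elem) / M_total
mass_contribution = 2 * 35.453 = 70.906 g/mol
pct = 100 * 70.906 / 266.616
pct = 26.59480301 %, rounded to 4 dp:

26.5948 %


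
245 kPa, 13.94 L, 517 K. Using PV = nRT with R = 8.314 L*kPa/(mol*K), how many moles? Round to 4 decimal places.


PV = nRT, solve for n = PV / (RT).
PV = 245 * 13.94 = 3415.3
RT = 8.314 * 517 = 4298.338
n = 3415.3 / 4298.338
n = 0.79456292 mol, rounded to 4 dp:

0.7946 mol


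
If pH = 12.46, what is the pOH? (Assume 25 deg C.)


At 25 deg C, pH + pOH = 14.
pOH = 14 - pH = 14 - 12.46
pOH = 1.54:

1.54


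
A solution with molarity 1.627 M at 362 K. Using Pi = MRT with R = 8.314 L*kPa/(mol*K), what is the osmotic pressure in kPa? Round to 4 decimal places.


Osmotic pressure (van't Hoff): Pi = M*R*T.
RT = 8.314 * 362 = 3009.668
Pi = 1.627 * 3009.668
Pi = 4896.729836 kPa, rounded to 4 dp:

4896.7298 kPa


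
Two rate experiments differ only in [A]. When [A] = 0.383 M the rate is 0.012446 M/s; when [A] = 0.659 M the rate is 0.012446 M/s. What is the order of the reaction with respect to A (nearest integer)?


Rate is proportional to [A]^n, so rate2/rate1 = ([A]2/[A]1)^n. Take logs to solve for n.
rate2/rate1 = 0.012446 / 0.012446 = 1.0
[A]2/[A]1 = 0.659 / 0.383 = 1.7206
n = ln(1.0) / ln(1.7206) = 0.0
Nearest integer order:

0


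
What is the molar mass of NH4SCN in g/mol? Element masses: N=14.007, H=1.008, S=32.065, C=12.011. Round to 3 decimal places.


M = sum(count * atomic_mass) over atoms.
M = 2*14.007 + 4*1.008 + 1*32.065 + 1*12.011
M = 28.014 + 4.032 + 32.065 + 12.011
M = 76.122 g/mol, rounded to 3 dp:

76.122 g/mol


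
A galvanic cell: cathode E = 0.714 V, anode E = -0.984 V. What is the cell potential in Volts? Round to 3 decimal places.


Standard cell potential: E_cell = E_cathode - E_anode.
E_cell = 0.714 - (-0.984)
E_cell = 1.698 V, rounded to 3 dp:

1.698 V


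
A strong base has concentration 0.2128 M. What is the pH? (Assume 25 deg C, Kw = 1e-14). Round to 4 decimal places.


A strong base dissociates completely, so [OH-] equals the given concentration.
pOH = -log10([OH-]) = -log10(0.2128) = 0.672028
pH = 14 - pOH = 14 - 0.672028
pH = 13.327972, rounded to 4 dp:

13.3280


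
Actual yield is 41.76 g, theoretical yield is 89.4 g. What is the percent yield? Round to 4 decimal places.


% yield = 100 * actual / theoretical
% yield = 100 * 41.76 / 89.4
% yield = 46.7114094 %, rounded to 4 dp:

46.7114 %


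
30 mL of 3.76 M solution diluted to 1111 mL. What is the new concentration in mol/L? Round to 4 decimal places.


Dilution: M1*V1 = M2*V2, solve for M2.
M2 = M1*V1 / V2
M2 = 3.76 * 30 / 1111
M2 = 112.8 / 1111
M2 = 0.10153015 mol/L, rounded to 4 dp:

0.1015 mol/L


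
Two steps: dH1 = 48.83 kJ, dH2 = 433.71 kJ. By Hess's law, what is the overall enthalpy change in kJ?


Hess's law: enthalpy is a state function, so add the step enthalpies.
dH_total = dH1 + dH2 = 48.83 + (433.71)
dH_total = 482.54 kJ:

482.54 kJ


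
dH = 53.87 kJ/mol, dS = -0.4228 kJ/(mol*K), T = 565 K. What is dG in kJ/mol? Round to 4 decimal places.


Gibbs: dG = dH - T*dS (consistent units, dS already in kJ/(mol*K)).
T*dS = 565 * -0.4228 = -238.882
dG = 53.87 - (-238.882)
dG = 292.752 kJ/mol, rounded to 4 dp:

292.7520 kJ/mol


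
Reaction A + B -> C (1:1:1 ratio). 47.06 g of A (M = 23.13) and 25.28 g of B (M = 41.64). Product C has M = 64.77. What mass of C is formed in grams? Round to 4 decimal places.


Find moles of each reactant; the smaller value is the limiting reagent in a 1:1:1 reaction, so moles_C equals moles of the limiter.
n_A = mass_A / M_A = 47.06 / 23.13 = 2.034587 mol
n_B = mass_B / M_B = 25.28 / 41.64 = 0.607109 mol
Limiting reagent: B (smaller), n_limiting = 0.607109 mol
mass_C = n_limiting * M_C = 0.607109 * 64.77
mass_C = 39.32244993 g, rounded to 4 dp:

39.3224 g


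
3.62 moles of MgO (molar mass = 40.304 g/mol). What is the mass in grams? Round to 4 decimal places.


mass = n * M
mass = 3.62 * 40.304
mass = 145.90048 g, rounded to 4 dp:

145.9005 g


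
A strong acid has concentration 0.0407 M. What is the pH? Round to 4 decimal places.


A strong acid dissociates completely, so [H+] equals the given concentration.
pH = -log10([H+]) = -log10(0.0407)
pH = 1.39040559, rounded to 4 dp:

1.3904


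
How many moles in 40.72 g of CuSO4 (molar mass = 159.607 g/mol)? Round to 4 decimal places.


n = mass / M
n = 40.72 / 159.607
n = 0.25512665 mol, rounded to 4 dp:

0.2551 mol


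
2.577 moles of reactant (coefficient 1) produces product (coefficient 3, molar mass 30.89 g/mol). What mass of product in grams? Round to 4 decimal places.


Use the coefficient ratio to convert reactant moles to product moles, then multiply by the product's molar mass.
moles_P = moles_R * (coeff_P / coeff_R) = 2.577 * (3/1) = 7.731
mass_P = moles_P * M_P = 7.731 * 30.89
mass_P = 238.81059 g, rounded to 4 dp:

238.8106 g


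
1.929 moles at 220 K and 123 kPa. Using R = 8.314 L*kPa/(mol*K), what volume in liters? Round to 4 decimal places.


PV = nRT, solve for V = nRT / P.
nRT = 1.929 * 8.314 * 220 = 3528.2953
V = 3528.2953 / 123
V = 28.68532764 L, rounded to 4 dp:

28.6853 L


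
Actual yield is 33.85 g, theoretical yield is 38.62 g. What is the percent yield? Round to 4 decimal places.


% yield = 100 * actual / theoretical
% yield = 100 * 33.85 / 38.62
% yield = 87.64888659 %, rounded to 4 dp:

87.6489 %


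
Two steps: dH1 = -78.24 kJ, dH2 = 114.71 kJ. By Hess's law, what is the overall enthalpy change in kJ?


Hess's law: enthalpy is a state function, so add the step enthalpies.
dH_total = dH1 + dH2 = -78.24 + (114.71)
dH_total = 36.47 kJ:

36.47 kJ


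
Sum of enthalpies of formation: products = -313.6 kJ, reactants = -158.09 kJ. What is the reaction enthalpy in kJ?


dH_rxn = sum(dH_f products) - sum(dH_f reactants)
dH_rxn = -313.6 - (-158.09)
dH_rxn = -155.51 kJ:

-155.51 kJ


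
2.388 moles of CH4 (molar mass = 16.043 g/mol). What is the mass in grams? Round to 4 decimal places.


mass = n * M
mass = 2.388 * 16.043
mass = 38.310684 g, rounded to 4 dp:

38.3107 g


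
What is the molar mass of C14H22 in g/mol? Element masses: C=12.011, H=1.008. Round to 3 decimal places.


M = sum(count * atomic_mass) over atoms.
M = 14*12.011 + 22*1.008
M = 168.154 + 22.176
M = 190.33 g/mol, rounded to 3 dp:

190.330 g/mol


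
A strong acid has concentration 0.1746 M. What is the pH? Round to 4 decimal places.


A strong acid dissociates completely, so [H+] equals the given concentration.
pH = -log10([H+]) = -log10(0.1746)
pH = 0.75795576, rounded to 4 dp:

0.7580


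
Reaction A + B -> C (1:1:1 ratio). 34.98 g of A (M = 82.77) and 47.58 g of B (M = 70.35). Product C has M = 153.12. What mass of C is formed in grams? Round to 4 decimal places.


Find moles of each reactant; the smaller value is the limiting reagent in a 1:1:1 reaction, so moles_C equals moles of the limiter.
n_A = mass_A / M_A = 34.98 / 82.77 = 0.422617 mol
n_B = mass_B / M_B = 47.58 / 70.35 = 0.676333 mol
Limiting reagent: A (smaller), n_limiting = 0.422617 mol
mass_C = n_limiting * M_C = 0.422617 * 153.12
mass_C = 64.71111504 g, rounded to 4 dp:

64.7111 g


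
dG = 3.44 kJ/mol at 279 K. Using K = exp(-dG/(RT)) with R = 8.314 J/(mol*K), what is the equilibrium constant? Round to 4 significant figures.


dG is in kJ/mol; multiply by 1000 to match R in J/(mol*K).
RT = 8.314 * 279 = 2319.606 J/mol
exponent = -dG*1000 / (RT) = -(3.44*1000) / 2319.606 = -1.48301048
K = exp(-1.48301048)
K = 0.22695342, rounded to 4 significant figures:

0.2270


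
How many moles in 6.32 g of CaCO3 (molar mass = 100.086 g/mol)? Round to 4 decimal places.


n = mass / M
n = 6.32 / 100.086
n = 0.06314569 mol, rounded to 4 dp:

0.0631 mol


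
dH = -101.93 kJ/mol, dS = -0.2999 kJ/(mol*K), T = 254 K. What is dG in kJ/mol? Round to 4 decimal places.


Gibbs: dG = dH - T*dS (consistent units, dS already in kJ/(mol*K)).
T*dS = 254 * -0.2999 = -76.1746
dG = -101.93 - (-76.1746)
dG = -25.7554 kJ/mol, rounded to 4 dp:

-25.7554 kJ/mol


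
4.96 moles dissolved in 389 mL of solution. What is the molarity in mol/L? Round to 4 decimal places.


Convert volume to liters: V_L = V_mL / 1000.
V_L = 389 / 1000 = 0.389 L
M = n / V_L = 4.96 / 0.389
M = 12.75064267 mol/L, rounded to 4 dp:

12.7506 mol/L


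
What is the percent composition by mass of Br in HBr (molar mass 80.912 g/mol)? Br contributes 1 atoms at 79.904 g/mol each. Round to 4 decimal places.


pct = 100 * (n_elem * M_elem) / M_total
mass_contribution = 1 * 79.904 = 79.904 g/mol
pct = 100 * 79.904 / 80.912
pct = 98.7542021 %, rounded to 4 dp:

98.7542 %


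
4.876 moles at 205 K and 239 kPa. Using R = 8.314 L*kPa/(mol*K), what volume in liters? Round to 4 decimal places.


PV = nRT, solve for V = nRT / P.
nRT = 4.876 * 8.314 * 205 = 8310.5081
V = 8310.5081 / 239
V = 34.77200042 L, rounded to 4 dp:

34.7720 L


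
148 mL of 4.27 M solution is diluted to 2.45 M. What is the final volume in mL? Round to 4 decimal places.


Dilution: M1*V1 = M2*V2, solve for V2.
V2 = M1*V1 / M2
V2 = 4.27 * 148 / 2.45
V2 = 631.96 / 2.45
V2 = 257.94285714 mL, rounded to 4 dp:

257.9429 mL


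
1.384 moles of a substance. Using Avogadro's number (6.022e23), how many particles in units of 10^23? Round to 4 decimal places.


N = n * NA, then divide by 1e23 for the requested units.
N / 1e23 = n * 6.022
N / 1e23 = 1.384 * 6.022
N / 1e23 = 8.334448, rounded to 4 dp:

8.3344


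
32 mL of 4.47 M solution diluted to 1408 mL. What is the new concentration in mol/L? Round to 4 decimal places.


Dilution: M1*V1 = M2*V2, solve for M2.
M2 = M1*V1 / V2
M2 = 4.47 * 32 / 1408
M2 = 143.04 / 1408
M2 = 0.10159091 mol/L, rounded to 4 dp:

0.1016 mol/L


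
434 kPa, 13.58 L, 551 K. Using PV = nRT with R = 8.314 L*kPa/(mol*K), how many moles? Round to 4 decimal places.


PV = nRT, solve for n = PV / (RT).
PV = 434 * 13.58 = 5893.72
RT = 8.314 * 551 = 4581.014
n = 5893.72 / 4581.014
n = 1.28655359 mol, rounded to 4 dp:

1.2866 mol


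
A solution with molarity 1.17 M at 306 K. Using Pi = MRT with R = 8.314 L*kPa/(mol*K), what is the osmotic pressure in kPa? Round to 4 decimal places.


Osmotic pressure (van't Hoff): Pi = M*R*T.
RT = 8.314 * 306 = 2544.084
Pi = 1.17 * 2544.084
Pi = 2976.57828 kPa, rounded to 4 dp:

2976.5783 kPa


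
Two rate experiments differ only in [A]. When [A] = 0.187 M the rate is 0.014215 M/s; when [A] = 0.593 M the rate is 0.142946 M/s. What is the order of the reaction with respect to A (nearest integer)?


Rate is proportional to [A]^n, so rate2/rate1 = ([A]2/[A]1)^n. Take logs to solve for n.
rate2/rate1 = 0.142946 / 0.014215 = 10.056
[A]2/[A]1 = 0.593 / 0.187 = 3.1711
n = ln(10.056) / ln(3.1711) = 2.0
Nearest integer order:

2


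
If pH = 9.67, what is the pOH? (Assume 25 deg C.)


At 25 deg C, pH + pOH = 14.
pOH = 14 - pH = 14 - 9.67
pOH = 4.33:

4.33


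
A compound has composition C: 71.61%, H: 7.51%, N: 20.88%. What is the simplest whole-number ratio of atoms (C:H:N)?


Assume 100 g of compound, divide each mass% by atomic mass to get moles, then normalize by the smallest to get a raw atom ratio.
Moles per 100 g: C: 71.61/12.011 = 5.962, H: 7.51/1.008 = 7.4504, N: 20.88/14.007 = 1.4907
Raw ratio (divide by min = 1.4907): C: 4.0, H: 4.998, N: 1.0
Multiply by 1 to clear fractions: C: 4.0 ~= 4, H: 4.998 ~= 5, N: 1.0 ~= 1
Reduce by GCD to get the simplest whole-number ratio:

4:5:1


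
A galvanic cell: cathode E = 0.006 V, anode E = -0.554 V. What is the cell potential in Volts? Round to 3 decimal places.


Standard cell potential: E_cell = E_cathode - E_anode.
E_cell = 0.006 - (-0.554)
E_cell = 0.56 V, rounded to 3 dp:

0.560 V


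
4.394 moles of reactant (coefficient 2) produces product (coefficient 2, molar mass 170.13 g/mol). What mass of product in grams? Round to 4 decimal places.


Use the coefficient ratio to convert reactant moles to product moles, then multiply by the product's molar mass.
moles_P = moles_R * (coeff_P / coeff_R) = 4.394 * (2/2) = 4.394
mass_P = moles_P * M_P = 4.394 * 170.13
mass_P = 747.55122 g, rounded to 4 dp:

747.5512 g


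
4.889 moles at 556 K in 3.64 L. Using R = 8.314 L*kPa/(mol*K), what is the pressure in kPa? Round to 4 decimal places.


PV = nRT, solve for P = nRT / V.
nRT = 4.889 * 8.314 * 556 = 22599.8132
P = 22599.8132 / 3.64
P = 6208.73989011 kPa, rounded to 4 dp:

6208.7399 kPa


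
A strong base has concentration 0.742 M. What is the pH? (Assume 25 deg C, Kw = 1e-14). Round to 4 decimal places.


A strong base dissociates completely, so [OH-] equals the given concentration.
pOH = -log10([OH-]) = -log10(0.742) = 0.129596
pH = 14 - pOH = 14 - 0.129596
pH = 13.870404, rounded to 4 dp:

13.8704


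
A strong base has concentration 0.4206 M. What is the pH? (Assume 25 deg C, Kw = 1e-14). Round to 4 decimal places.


A strong base dissociates completely, so [OH-] equals the given concentration.
pOH = -log10([OH-]) = -log10(0.4206) = 0.376131
pH = 14 - pOH = 14 - 0.376131
pH = 13.623869, rounded to 4 dp:

13.6239


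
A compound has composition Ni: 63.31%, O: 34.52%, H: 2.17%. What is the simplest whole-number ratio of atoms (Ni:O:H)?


Assume 100 g of compound, divide each mass% by atomic mass to get moles, then normalize by the smallest to get a raw atom ratio.
Moles per 100 g: Ni: 63.31/58.693 = 1.0787, O: 34.52/15.999 = 2.1576, H: 2.17/1.008 = 2.1528
Raw ratio (divide by min = 1.0787): Ni: 1.0, O: 2.0, H: 1.996
Multiply by 1 to clear fractions: Ni: 1.0 ~= 1, O: 2.0 ~= 2, H: 1.996 ~= 2
Reduce by GCD to get the simplest whole-number ratio:

1:2:2


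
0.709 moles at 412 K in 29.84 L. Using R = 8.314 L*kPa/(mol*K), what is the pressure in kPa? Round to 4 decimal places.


PV = nRT, solve for P = nRT / V.
nRT = 0.709 * 8.314 * 412 = 2428.5859
P = 2428.5859 / 29.84
P = 81.38692694 kPa, rounded to 4 dp:

81.3869 kPa


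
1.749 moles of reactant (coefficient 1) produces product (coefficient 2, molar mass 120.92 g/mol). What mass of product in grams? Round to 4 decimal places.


Use the coefficient ratio to convert reactant moles to product moles, then multiply by the product's molar mass.
moles_P = moles_R * (coeff_P / coeff_R) = 1.749 * (2/1) = 3.498
mass_P = moles_P * M_P = 3.498 * 120.92
mass_P = 422.97816 g, rounded to 4 dp:

422.9782 g


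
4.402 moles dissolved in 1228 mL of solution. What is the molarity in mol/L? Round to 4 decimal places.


Convert volume to liters: V_L = V_mL / 1000.
V_L = 1228 / 1000 = 1.228 L
M = n / V_L = 4.402 / 1.228
M = 3.58469055 mol/L, rounded to 4 dp:

3.5847 mol/L


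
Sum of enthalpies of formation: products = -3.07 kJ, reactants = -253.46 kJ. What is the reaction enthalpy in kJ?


dH_rxn = sum(dH_f products) - sum(dH_f reactants)
dH_rxn = -3.07 - (-253.46)
dH_rxn = 250.39 kJ:

250.39 kJ


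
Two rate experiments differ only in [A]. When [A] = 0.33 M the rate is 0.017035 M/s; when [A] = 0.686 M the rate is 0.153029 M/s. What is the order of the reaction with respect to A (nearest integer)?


Rate is proportional to [A]^n, so rate2/rate1 = ([A]2/[A]1)^n. Take logs to solve for n.
rate2/rate1 = 0.153029 / 0.017035 = 8.9832
[A]2/[A]1 = 0.686 / 0.33 = 2.0788
n = ln(8.9832) / ln(2.0788) = 3.0
Nearest integer order:

3


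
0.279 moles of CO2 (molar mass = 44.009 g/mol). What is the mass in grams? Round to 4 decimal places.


mass = n * M
mass = 0.279 * 44.009
mass = 12.278511 g, rounded to 4 dp:

12.2785 g


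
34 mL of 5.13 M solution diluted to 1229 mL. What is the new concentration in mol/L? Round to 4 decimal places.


Dilution: M1*V1 = M2*V2, solve for M2.
M2 = M1*V1 / V2
M2 = 5.13 * 34 / 1229
M2 = 174.42 / 1229
M2 = 0.14192026 mol/L, rounded to 4 dp:

0.1419 mol/L


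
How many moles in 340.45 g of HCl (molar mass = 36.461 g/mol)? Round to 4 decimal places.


n = mass / M
n = 340.45 / 36.461
n = 9.33737418 mol, rounded to 4 dp:

9.3374 mol


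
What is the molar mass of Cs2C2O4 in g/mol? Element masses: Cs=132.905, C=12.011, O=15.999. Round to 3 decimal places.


M = sum(count * atomic_mass) over atoms.
M = 2*132.905 + 2*12.011 + 4*15.999
M = 265.81 + 24.022 + 63.996
M = 353.828 g/mol, rounded to 3 dp:

353.828 g/mol


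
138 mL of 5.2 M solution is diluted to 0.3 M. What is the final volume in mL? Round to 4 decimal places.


Dilution: M1*V1 = M2*V2, solve for V2.
V2 = M1*V1 / M2
V2 = 5.2 * 138 / 0.3
V2 = 717.6 / 0.3
V2 = 2392.0 mL, rounded to 4 dp:

2392.0000 mL


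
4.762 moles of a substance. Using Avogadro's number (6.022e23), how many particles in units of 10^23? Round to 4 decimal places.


N = n * NA, then divide by 1e23 for the requested units.
N / 1e23 = n * 6.022
N / 1e23 = 4.762 * 6.022
N / 1e23 = 28.676764, rounded to 4 dp:

28.6768


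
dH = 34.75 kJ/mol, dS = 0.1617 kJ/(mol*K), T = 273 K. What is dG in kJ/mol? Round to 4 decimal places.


Gibbs: dG = dH - T*dS (consistent units, dS already in kJ/(mol*K)).
T*dS = 273 * 0.1617 = 44.1441
dG = 34.75 - (44.1441)
dG = -9.3941 kJ/mol, rounded to 4 dp:

-9.3941 kJ/mol


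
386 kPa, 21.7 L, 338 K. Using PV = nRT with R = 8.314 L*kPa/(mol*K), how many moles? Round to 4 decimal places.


PV = nRT, solve for n = PV / (RT).
PV = 386 * 21.7 = 8376.2
RT = 8.314 * 338 = 2810.132
n = 8376.2 / 2810.132
n = 2.98071407 mol, rounded to 4 dp:

2.9807 mol


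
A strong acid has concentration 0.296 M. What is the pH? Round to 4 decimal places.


A strong acid dissociates completely, so [H+] equals the given concentration.
pH = -log10([H+]) = -log10(0.296)
pH = 0.52870829, rounded to 4 dp:

0.5287


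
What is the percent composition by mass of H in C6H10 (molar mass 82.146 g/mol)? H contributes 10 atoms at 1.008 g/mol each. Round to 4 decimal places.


pct = 100 * (n_elem * M_elem) / M_total
mass_contribution = 10 * 1.008 = 10.08 g/mol
pct = 100 * 10.08 / 82.146
pct = 12.27083486 %, rounded to 4 dp:

12.2708 %


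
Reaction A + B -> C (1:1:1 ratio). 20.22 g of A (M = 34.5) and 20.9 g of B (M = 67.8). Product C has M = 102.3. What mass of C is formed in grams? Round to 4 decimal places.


Find moles of each reactant; the smaller value is the limiting reagent in a 1:1:1 reaction, so moles_C equals moles of the limiter.
n_A = mass_A / M_A = 20.22 / 34.5 = 0.586087 mol
n_B = mass_B / M_B = 20.9 / 67.8 = 0.30826 mol
Limiting reagent: B (smaller), n_limiting = 0.30826 mol
mass_C = n_limiting * M_C = 0.30826 * 102.3
mass_C = 31.534998 g, rounded to 4 dp:

31.5350 g


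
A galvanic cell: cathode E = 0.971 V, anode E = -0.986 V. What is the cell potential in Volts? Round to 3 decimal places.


Standard cell potential: E_cell = E_cathode - E_anode.
E_cell = 0.971 - (-0.986)
E_cell = 1.957 V, rounded to 3 dp:

1.957 V


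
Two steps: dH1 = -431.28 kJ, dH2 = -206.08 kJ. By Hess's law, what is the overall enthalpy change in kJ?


Hess's law: enthalpy is a state function, so add the step enthalpies.
dH_total = dH1 + dH2 = -431.28 + (-206.08)
dH_total = -637.36 kJ:

-637.36 kJ


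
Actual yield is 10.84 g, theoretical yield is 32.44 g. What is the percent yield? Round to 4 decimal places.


% yield = 100 * actual / theoretical
% yield = 100 * 10.84 / 32.44
% yield = 33.41553637 %, rounded to 4 dp:

33.4155 %


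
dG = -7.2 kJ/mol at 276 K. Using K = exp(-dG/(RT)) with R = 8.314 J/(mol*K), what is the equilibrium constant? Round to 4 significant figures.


dG is in kJ/mol; multiply by 1000 to match R in J/(mol*K).
RT = 8.314 * 276 = 2294.664 J/mol
exponent = -dG*1000 / (RT) = -(-7.2*1000) / 2294.664 = 3.13771428
K = exp(3.13771428)
K = 23.051118, rounded to 4 significant figures:

23.05


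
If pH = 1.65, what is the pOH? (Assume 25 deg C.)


At 25 deg C, pH + pOH = 14.
pOH = 14 - pH = 14 - 1.65
pOH = 12.35:

12.35


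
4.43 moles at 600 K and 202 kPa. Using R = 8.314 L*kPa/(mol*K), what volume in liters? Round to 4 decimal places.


PV = nRT, solve for V = nRT / P.
nRT = 4.43 * 8.314 * 600 = 22098.612
V = 22098.612 / 202
V = 109.39906931 L, rounded to 4 dp:

109.3991 L


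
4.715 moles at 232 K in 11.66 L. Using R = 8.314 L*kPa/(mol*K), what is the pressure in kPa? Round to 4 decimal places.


PV = nRT, solve for P = nRT / V.
nRT = 4.715 * 8.314 * 232 = 9094.5183
P = 9094.5183 / 11.66
P = 779.97584048 kPa, rounded to 4 dp:

779.9758 kPa


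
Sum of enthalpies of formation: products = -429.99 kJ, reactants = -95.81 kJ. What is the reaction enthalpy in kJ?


dH_rxn = sum(dH_f products) - sum(dH_f reactants)
dH_rxn = -429.99 - (-95.81)
dH_rxn = -334.18 kJ:

-334.18 kJ


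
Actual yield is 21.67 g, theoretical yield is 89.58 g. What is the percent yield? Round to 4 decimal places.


% yield = 100 * actual / theoretical
% yield = 100 * 21.67 / 89.58
% yield = 24.19066756 %, rounded to 4 dp:

24.1907 %


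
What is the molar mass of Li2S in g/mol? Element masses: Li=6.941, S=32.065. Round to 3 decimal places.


M = sum(count * atomic_mass) over atoms.
M = 2*6.941 + 1*32.065
M = 13.882 + 32.065
M = 45.947 g/mol, rounded to 3 dp:

45.947 g/mol


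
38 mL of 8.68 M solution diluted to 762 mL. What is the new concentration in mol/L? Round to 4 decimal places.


Dilution: M1*V1 = M2*V2, solve for M2.
M2 = M1*V1 / V2
M2 = 8.68 * 38 / 762
M2 = 329.84 / 762
M2 = 0.43286089 mol/L, rounded to 4 dp:

0.4329 mol/L


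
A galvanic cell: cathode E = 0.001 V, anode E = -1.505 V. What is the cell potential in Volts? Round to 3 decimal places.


Standard cell potential: E_cell = E_cathode - E_anode.
E_cell = 0.001 - (-1.505)
E_cell = 1.506 V, rounded to 3 dp:

1.506 V


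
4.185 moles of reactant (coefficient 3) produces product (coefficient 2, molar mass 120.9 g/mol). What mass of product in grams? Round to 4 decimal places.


Use the coefficient ratio to convert reactant moles to product moles, then multiply by the product's molar mass.
moles_P = moles_R * (coeff_P / coeff_R) = 4.185 * (2/3) = 2.79
mass_P = moles_P * M_P = 2.79 * 120.9
mass_P = 337.311 g, rounded to 4 dp:

337.3110 g


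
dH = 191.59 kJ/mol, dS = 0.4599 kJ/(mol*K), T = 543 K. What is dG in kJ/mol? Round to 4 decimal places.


Gibbs: dG = dH - T*dS (consistent units, dS already in kJ/(mol*K)).
T*dS = 543 * 0.4599 = 249.7257
dG = 191.59 - (249.7257)
dG = -58.1357 kJ/mol, rounded to 4 dp:

-58.1357 kJ/mol


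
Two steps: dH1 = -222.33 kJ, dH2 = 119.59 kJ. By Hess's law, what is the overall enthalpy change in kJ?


Hess's law: enthalpy is a state function, so add the step enthalpies.
dH_total = dH1 + dH2 = -222.33 + (119.59)
dH_total = -102.74 kJ:

-102.74 kJ


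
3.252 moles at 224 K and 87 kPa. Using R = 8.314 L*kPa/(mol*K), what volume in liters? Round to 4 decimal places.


PV = nRT, solve for V = nRT / P.
nRT = 3.252 * 8.314 * 224 = 6056.3167
V = 6056.3167 / 87
V = 69.61283563 L, rounded to 4 dp:

69.6128 L


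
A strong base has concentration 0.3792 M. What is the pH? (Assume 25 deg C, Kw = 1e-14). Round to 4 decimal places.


A strong base dissociates completely, so [OH-] equals the given concentration.
pOH = -log10([OH-]) = -log10(0.3792) = 0.421132
pH = 14 - pOH = 14 - 0.421132
pH = 13.578868, rounded to 4 dp:

13.5789


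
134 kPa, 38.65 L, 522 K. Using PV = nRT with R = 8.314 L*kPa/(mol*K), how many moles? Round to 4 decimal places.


PV = nRT, solve for n = PV / (RT).
PV = 134 * 38.65 = 5179.1
RT = 8.314 * 522 = 4339.908
n = 5179.1 / 4339.908
n = 1.19336631 mol, rounded to 4 dp:

1.1934 mol


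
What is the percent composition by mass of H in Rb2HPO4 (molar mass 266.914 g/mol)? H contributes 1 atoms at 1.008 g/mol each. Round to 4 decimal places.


pct = 100 * (n_elem * M_elem) / M_total
mass_contribution = 1 * 1.008 = 1.008 g/mol
pct = 100 * 1.008 / 266.914
pct = 0.37764973 %, rounded to 4 dp:

0.3776 %


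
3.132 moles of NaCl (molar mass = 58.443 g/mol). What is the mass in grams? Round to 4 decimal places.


mass = n * M
mass = 3.132 * 58.443
mass = 183.043476 g, rounded to 4 dp:

183.0435 g


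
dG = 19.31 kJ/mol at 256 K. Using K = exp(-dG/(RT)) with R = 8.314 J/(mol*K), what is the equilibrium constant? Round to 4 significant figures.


dG is in kJ/mol; multiply by 1000 to match R in J/(mol*K).
RT = 8.314 * 256 = 2128.384 J/mol
exponent = -dG*1000 / (RT) = -(19.31*1000) / 2128.384 = -9.07261096
K = exp(-9.07261096)
K = 0.0001147665, rounded to 4 significant figures:

0.0001148


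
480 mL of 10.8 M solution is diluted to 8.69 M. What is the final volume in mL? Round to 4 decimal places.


Dilution: M1*V1 = M2*V2, solve for V2.
V2 = M1*V1 / M2
V2 = 10.8 * 480 / 8.69
V2 = 5184.0 / 8.69
V2 = 596.54775604 mL, rounded to 4 dp:

596.5478 mL


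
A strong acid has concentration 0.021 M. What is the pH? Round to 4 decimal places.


A strong acid dissociates completely, so [H+] equals the given concentration.
pH = -log10([H+]) = -log10(0.021)
pH = 1.67778071, rounded to 4 dp:

1.6778


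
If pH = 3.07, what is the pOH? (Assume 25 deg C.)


At 25 deg C, pH + pOH = 14.
pOH = 14 - pH = 14 - 3.07
pOH = 10.93:

10.93


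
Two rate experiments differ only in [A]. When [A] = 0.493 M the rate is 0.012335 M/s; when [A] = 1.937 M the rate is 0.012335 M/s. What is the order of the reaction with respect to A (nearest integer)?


Rate is proportional to [A]^n, so rate2/rate1 = ([A]2/[A]1)^n. Take logs to solve for n.
rate2/rate1 = 0.012335 / 0.012335 = 1.0
[A]2/[A]1 = 1.937 / 0.493 = 3.929
n = ln(1.0) / ln(3.929) = 0.0
Nearest integer order:

0


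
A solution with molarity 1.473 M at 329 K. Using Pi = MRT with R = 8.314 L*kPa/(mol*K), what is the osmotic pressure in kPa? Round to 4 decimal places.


Osmotic pressure (van't Hoff): Pi = M*R*T.
RT = 8.314 * 329 = 2735.306
Pi = 1.473 * 2735.306
Pi = 4029.105738 kPa, rounded to 4 dp:

4029.1057 kPa


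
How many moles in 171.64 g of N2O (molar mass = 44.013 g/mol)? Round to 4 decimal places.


n = mass / M
n = 171.64 / 44.013
n = 3.89975689 mol, rounded to 4 dp:

3.8998 mol


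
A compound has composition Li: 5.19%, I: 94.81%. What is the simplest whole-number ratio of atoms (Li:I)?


Assume 100 g of compound, divide each mass% by atomic mass to get moles, then normalize by the smallest to get a raw atom ratio.
Moles per 100 g: Li: 5.19/6.941 = 0.7477, I: 94.81/126.904 = 0.7471
Raw ratio (divide by min = 0.7471): Li: 1.001, I: 1.0
Multiply by 1 to clear fractions: Li: 1.001 ~= 1, I: 1.0 ~= 1
Reduce by GCD to get the simplest whole-number ratio:

1:1


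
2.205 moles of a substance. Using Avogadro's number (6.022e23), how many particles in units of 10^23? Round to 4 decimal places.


N = n * NA, then divide by 1e23 for the requested units.
N / 1e23 = n * 6.022
N / 1e23 = 2.205 * 6.022
N / 1e23 = 13.27851, rounded to 4 dp:

13.2785


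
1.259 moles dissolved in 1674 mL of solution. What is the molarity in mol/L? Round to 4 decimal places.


Convert volume to liters: V_L = V_mL / 1000.
V_L = 1674 / 1000 = 1.674 L
M = n / V_L = 1.259 / 1.674
M = 0.7520908 mol/L, rounded to 4 dp:

0.7521 mol/L


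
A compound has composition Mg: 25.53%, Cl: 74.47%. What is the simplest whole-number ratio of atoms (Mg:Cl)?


Assume 100 g of compound, divide each mass% by atomic mass to get moles, then normalize by the smallest to get a raw atom ratio.
Moles per 100 g: Mg: 25.53/24.305 = 1.0504, Cl: 74.47/35.453 = 2.1005
Raw ratio (divide by min = 1.0504): Mg: 1.0, Cl: 2.0
Multiply by 1 to clear fractions: Mg: 1.0 ~= 1, Cl: 2.0 ~= 2
Reduce by GCD to get the simplest whole-number ratio:

1:2


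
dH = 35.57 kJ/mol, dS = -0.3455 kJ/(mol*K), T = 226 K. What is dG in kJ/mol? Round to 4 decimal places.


Gibbs: dG = dH - T*dS (consistent units, dS already in kJ/(mol*K)).
T*dS = 226 * -0.3455 = -78.083
dG = 35.57 - (-78.083)
dG = 113.653 kJ/mol, rounded to 4 dp:

113.6530 kJ/mol


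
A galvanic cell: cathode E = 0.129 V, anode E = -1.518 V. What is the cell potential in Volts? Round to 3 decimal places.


Standard cell potential: E_cell = E_cathode - E_anode.
E_cell = 0.129 - (-1.518)
E_cell = 1.647 V, rounded to 3 dp:

1.647 V


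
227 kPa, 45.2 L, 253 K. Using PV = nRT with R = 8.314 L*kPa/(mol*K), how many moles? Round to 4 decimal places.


PV = nRT, solve for n = PV / (RT).
PV = 227 * 45.2 = 10260.4
RT = 8.314 * 253 = 2103.442
n = 10260.4 / 2103.442
n = 4.87790964 mol, rounded to 4 dp:

4.8779 mol


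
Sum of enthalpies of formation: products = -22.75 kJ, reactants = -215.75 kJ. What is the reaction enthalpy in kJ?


dH_rxn = sum(dH_f products) - sum(dH_f reactants)
dH_rxn = -22.75 - (-215.75)
dH_rxn = 193.0 kJ:

193.00 kJ


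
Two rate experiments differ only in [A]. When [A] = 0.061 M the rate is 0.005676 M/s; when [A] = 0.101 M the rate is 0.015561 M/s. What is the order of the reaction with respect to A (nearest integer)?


Rate is proportional to [A]^n, so rate2/rate1 = ([A]2/[A]1)^n. Take logs to solve for n.
rate2/rate1 = 0.015561 / 0.005676 = 2.7415
[A]2/[A]1 = 0.101 / 0.061 = 1.6557
n = ln(2.7415) / ln(1.6557) = 2.0
Nearest integer order:

2


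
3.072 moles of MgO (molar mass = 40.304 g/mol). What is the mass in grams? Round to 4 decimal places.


mass = n * M
mass = 3.072 * 40.304
mass = 123.813888 g, rounded to 4 dp:

123.8139 g


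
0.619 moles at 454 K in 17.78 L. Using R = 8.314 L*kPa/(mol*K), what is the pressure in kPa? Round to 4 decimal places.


PV = nRT, solve for P = nRT / V.
nRT = 0.619 * 8.314 * 454 = 2336.4502
P = 2336.4502 / 17.78
P = 131.40889764 kPa, rounded to 4 dp:

131.4089 kPa


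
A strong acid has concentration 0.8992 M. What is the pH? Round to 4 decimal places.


A strong acid dissociates completely, so [H+] equals the given concentration.
pH = -log10([H+]) = -log10(0.8992)
pH = 0.0461437, rounded to 4 dp:

0.0461


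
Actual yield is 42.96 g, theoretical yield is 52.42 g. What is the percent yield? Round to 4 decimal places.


% yield = 100 * actual / theoretical
% yield = 100 * 42.96 / 52.42
% yield = 81.95345288 %, rounded to 4 dp:

81.9535 %


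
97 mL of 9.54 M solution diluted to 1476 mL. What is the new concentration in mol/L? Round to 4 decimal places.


Dilution: M1*V1 = M2*V2, solve for M2.
M2 = M1*V1 / V2
M2 = 9.54 * 97 / 1476
M2 = 925.38 / 1476
M2 = 0.62695122 mol/L, rounded to 4 dp:

0.6270 mol/L


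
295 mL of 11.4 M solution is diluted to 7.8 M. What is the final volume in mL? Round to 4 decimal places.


Dilution: M1*V1 = M2*V2, solve for V2.
V2 = M1*V1 / M2
V2 = 11.4 * 295 / 7.8
V2 = 3363.0 / 7.8
V2 = 431.15384615 mL, rounded to 4 dp:

431.1538 mL


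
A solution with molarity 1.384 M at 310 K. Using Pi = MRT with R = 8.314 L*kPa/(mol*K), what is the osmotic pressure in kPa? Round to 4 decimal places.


Osmotic pressure (van't Hoff): Pi = M*R*T.
RT = 8.314 * 310 = 2577.34
Pi = 1.384 * 2577.34
Pi = 3567.03856 kPa, rounded to 4 dp:

3567.0386 kPa


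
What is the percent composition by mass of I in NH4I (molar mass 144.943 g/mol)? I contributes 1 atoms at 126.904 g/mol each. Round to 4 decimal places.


pct = 100 * (n_elem * M_elem) / M_total
mass_contribution = 1 * 126.904 = 126.904 g/mol
pct = 100 * 126.904 / 144.943
pct = 87.55441794 %, rounded to 4 dp:

87.5544 %


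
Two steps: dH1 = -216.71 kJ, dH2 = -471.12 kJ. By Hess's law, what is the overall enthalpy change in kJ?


Hess's law: enthalpy is a state function, so add the step enthalpies.
dH_total = dH1 + dH2 = -216.71 + (-471.12)
dH_total = -687.83 kJ:

-687.83 kJ


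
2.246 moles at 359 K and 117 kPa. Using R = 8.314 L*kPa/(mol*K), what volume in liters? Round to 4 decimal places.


PV = nRT, solve for V = nRT / P.
nRT = 2.246 * 8.314 * 359 = 6703.6946
V = 6703.6946 / 117
V = 57.29653504 L, rounded to 4 dp:

57.2965 L


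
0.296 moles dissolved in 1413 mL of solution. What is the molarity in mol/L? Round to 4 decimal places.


Convert volume to liters: V_L = V_mL / 1000.
V_L = 1413 / 1000 = 1.413 L
M = n / V_L = 0.296 / 1.413
M = 0.20948337 mol/L, rounded to 4 dp:

0.2095 mol/L


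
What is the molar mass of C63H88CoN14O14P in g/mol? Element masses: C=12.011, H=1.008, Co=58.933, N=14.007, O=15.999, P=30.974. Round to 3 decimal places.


M = sum(count * atomic_mass) over atoms.
M = 63*12.011 + 88*1.008 + 1*58.933 + 14*14.007 + 14*15.999 + 1*30.974
M = 756.693 + 88.704 + 58.933 + 196.098 + 223.986 + 30.974
M = 1355.388 g/mol, rounded to 3 dp:

1355.388 g/mol


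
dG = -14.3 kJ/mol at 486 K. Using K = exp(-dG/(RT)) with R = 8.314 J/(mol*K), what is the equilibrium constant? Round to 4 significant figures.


dG is in kJ/mol; multiply by 1000 to match R in J/(mol*K).
RT = 8.314 * 486 = 4040.604 J/mol
exponent = -dG*1000 / (RT) = -(-14.3*1000) / 4040.604 = 3.53907485
K = exp(3.53907485)
K = 34.435047, rounded to 4 significant figures:

34.44


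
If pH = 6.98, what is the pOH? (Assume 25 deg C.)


At 25 deg C, pH + pOH = 14.
pOH = 14 - pH = 14 - 6.98
pOH = 7.02:

7.02


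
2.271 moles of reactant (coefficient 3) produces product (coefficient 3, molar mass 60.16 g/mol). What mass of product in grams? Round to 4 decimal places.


Use the coefficient ratio to convert reactant moles to product moles, then multiply by the product's molar mass.
moles_P = moles_R * (coeff_P / coeff_R) = 2.271 * (3/3) = 2.271
mass_P = moles_P * M_P = 2.271 * 60.16
mass_P = 136.62336 g, rounded to 4 dp:

136.6234 g


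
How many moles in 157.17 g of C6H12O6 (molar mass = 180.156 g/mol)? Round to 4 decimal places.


n = mass / M
n = 157.17 / 180.156
n = 0.87241058 mol, rounded to 4 dp:

0.8724 mol
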